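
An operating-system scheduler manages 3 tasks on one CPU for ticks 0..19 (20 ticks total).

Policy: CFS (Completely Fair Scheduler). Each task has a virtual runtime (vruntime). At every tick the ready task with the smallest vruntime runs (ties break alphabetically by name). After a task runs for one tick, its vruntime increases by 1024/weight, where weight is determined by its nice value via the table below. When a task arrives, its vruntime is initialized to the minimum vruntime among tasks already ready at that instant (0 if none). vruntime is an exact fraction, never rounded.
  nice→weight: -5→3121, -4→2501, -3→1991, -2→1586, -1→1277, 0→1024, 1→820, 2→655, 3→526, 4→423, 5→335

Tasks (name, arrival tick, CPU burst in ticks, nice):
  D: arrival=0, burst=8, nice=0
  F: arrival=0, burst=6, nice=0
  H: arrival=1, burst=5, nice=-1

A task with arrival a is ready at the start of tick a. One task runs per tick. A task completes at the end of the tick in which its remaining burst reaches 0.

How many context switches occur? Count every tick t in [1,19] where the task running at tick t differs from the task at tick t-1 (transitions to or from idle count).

context switches = 17

t=0: vr[D=0 F=0] → run D
t=1: vr[D=1 F=0 H=0] → run F
t=2: vr[D=1 F=1 H=0] → run H
t=3: vr[D=1 F=1 H=1024/1277] → run H
t=4: vr[D=1 F=1 H=2048/1277] → run D
t=5: vr[D=2 F=1 H=2048/1277] → run F
t=6: vr[D=2 F=2 H=2048/1277] → run H
t=7: vr[D=2 F=2 H=3072/1277] → run D
t=8: vr[D=3 F=2 H=3072/1277] → run F
t=9: vr[D=3 F=3 H=3072/1277] → run H
t=10: vr[D=3 F=3 H=4096/1277] → run D
t=11: vr[D=4 F=3 H=4096/1277] → run F
t=12: vr[D=4 F=4 H=4096/1277] → run H
t=13: vr[D=4 F=4] → run D
t=14: vr[D=5 F=4] → run F
t=15: vr[D=5 F=5] → run D
t=16: vr[D=6 F=5] → run F
t=17: vr[D=6] → run D
t=18: vr[D=7] → run D
t=19: (idle)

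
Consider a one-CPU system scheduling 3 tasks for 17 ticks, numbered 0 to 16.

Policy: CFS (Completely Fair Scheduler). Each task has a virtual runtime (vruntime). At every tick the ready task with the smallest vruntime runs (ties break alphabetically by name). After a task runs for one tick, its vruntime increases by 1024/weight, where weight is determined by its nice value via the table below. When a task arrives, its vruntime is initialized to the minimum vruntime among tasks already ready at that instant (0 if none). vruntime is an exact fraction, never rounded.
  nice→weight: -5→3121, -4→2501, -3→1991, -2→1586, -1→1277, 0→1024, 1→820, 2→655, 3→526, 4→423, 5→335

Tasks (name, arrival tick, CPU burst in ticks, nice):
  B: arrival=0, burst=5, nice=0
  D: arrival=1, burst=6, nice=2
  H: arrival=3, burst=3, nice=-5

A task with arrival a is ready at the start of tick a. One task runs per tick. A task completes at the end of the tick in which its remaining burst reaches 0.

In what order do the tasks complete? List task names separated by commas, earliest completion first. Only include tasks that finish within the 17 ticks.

completion order = H, B, D

t=0: vr[B=0] → run B
t=1: vr[B=1 D=1] → run B
t=2: vr[B=2 D=1] → run D
t=3: vr[B=2 D=1679/655 H=2] → run B
t=4: vr[B=3 D=1679/655 H=2] → run H
t=5: vr[B=3 D=1679/655 H=7266/3121] → run H
t=6: vr[B=3 D=1679/655 H=8290/3121] → run D
t=7: vr[B=3 D=2703/655 H=8290/3121] → run H
t=8: vr[B=3 D=2703/655] → run B
t=9: vr[B=4 D=2703/655] → run B
t=10: vr[D=2703/655] → run D
t=11: vr[D=3727/655] → run D
t=12: vr[D=4751/655] → run D
t=13: vr[D=1155/131] → run D
t=14: (idle)
t=15: (idle)
t=16: (idle)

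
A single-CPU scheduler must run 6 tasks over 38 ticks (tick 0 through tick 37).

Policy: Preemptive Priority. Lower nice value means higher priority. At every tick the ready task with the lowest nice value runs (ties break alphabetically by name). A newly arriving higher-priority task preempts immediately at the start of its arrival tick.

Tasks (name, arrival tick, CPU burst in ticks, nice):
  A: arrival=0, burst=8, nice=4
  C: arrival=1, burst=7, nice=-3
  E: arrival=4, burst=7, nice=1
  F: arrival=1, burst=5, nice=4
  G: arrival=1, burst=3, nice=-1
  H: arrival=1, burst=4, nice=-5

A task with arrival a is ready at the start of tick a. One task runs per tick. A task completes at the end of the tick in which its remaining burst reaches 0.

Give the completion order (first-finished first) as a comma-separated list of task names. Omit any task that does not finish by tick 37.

t=0: ready={A} → run A
t=1: ready={A,C,F,G,H} → run H
t=2: ready={A,C,F,G,H} → run H
t=3: ready={A,C,F,G,H} → run H
t=4: ready={A,C,E,F,G,H} → run H
t=5: ready={A,C,E,F,G} → run C
t=6: ready={A,C,E,F,G} → run C
t=7: ready={A,C,E,F,G} → run C
t=8: ready={A,C,E,F,G} → run C
t=9: ready={A,C,E,F,G} → run C
t=10: ready={A,C,E,F,G} → run C
t=11: ready={A,C,E,F,G} → run C
t=12: ready={A,E,F,G} → run G
t=13: ready={A,E,F,G} → run G
t=14: ready={A,E,F,G} → run G
t=15: ready={A,E,F} → run E
t=16: ready={A,E,F} → run E
t=17: ready={A,E,F} → run E
t=18: ready={A,E,F} → run E
t=19: ready={A,E,F} → run E
t=20: ready={A,E,F} → run E
t=21: ready={A,E,F} → run E
t=22: ready={A,F} → run A
t=23: ready={A,F} → run A
t=24: ready={A,F} → run A
t=25: ready={A,F} → run A
t=26: ready={A,F} → run A
t=27: ready={A,F} → run A
t=28: ready={A,F} → run A
t=29: ready={F} → run F
t=30: ready={F} → run F
t=31: ready={F} → run F
t=32: ready={F} → run F
t=33: ready={F} → run F
t=34: (idle)
t=35: (idle)
t=36: (idle)
t=37: (idle)

completion order = H, C, G, E, A, F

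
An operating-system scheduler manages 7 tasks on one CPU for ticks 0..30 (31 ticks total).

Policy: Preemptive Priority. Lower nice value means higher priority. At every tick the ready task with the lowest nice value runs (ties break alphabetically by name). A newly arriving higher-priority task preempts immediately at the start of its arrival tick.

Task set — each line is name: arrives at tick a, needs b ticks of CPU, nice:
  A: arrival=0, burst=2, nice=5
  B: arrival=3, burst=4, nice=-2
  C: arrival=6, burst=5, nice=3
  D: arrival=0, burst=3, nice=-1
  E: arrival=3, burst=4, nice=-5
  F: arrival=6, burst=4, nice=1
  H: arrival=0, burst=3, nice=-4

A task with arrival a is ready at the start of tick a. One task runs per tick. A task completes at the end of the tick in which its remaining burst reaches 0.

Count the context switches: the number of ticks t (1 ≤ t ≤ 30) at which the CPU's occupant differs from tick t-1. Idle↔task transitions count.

t=0: ready={A,D,H} → run H
t=1: ready={A,D,H} → run H
t=2: ready={A,D,H} → run H
t=3: ready={A,B,D,E} → run E
t=4: ready={A,B,D,E} → run E
t=5: ready={A,B,D,E} → run E
t=6: ready={A,B,C,D,E,F} → run E
t=7: ready={A,B,C,D,F} → run B
t=8: ready={A,B,C,D,F} → run B
t=9: ready={A,B,C,D,F} → run B
t=10: ready={A,B,C,D,F} → run B
t=11: ready={A,C,D,F} → run D
t=12: ready={A,C,D,F} → run D
t=13: ready={A,C,D,F} → run D
t=14: ready={A,C,F} → run F
t=15: ready={A,C,F} → run F
t=16: ready={A,C,F} → run F
t=17: ready={A,C,F} → run F
t=18: ready={A,C} → run C
t=19: ready={A,C} → run C
t=20: ready={A,C} → run C
t=21: ready={A,C} → run C
t=22: ready={A,C} → run C
t=23: ready={A} → run A
t=24: ready={A} → run A
t=25: (idle)
t=26: (idle)
t=27: (idle)
t=28: (idle)
t=29: (idle)
t=30: (idle)

context switches = 7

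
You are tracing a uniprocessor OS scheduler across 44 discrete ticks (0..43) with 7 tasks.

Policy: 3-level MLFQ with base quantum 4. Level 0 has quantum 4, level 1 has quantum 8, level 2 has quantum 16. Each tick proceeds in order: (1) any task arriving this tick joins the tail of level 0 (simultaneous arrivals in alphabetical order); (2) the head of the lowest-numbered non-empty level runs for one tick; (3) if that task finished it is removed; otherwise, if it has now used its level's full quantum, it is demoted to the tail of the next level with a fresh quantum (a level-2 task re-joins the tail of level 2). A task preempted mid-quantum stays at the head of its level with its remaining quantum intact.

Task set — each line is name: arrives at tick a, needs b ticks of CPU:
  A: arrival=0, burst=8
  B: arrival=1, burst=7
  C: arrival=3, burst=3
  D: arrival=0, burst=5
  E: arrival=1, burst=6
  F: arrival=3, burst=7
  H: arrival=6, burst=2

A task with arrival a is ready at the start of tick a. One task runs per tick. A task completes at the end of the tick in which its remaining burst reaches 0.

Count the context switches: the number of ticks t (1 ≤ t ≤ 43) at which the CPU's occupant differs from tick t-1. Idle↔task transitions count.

context switches = 12

t=0: L0/L1/L2 = AD/-/- → run A
t=1: L0/L1/L2 = ADBE/-/- → run A
t=2: L0/L1/L2 = ADBE/-/- → run A
t=3: L0/L1/L2 = ADBECF/-/- → run A
t=4: L0/L1/L2 = DBECF/A/- → run D
t=5: L0/L1/L2 = DBECF/A/- → run D
t=6: L0/L1/L2 = DBECFH/A/- → run D
t=7: L0/L1/L2 = DBECFH/A/- → run D
t=8: L0/L1/L2 = BECFH/AD/- → run B
t=9: L0/L1/L2 = BECFH/AD/- → run B
t=10: L0/L1/L2 = BECFH/AD/- → run B
t=11: L0/L1/L2 = BECFH/AD/- → run B
t=12: L0/L1/L2 = ECFH/ADB/- → run E
t=13: L0/L1/L2 = ECFH/ADB/- → run E
t=14: L0/L1/L2 = ECFH/ADB/- → run E
t=15: L0/L1/L2 = ECFH/ADB/- → run E
t=16: L0/L1/L2 = CFH/ADBE/- → run C
t=17: L0/L1/L2 = CFH/ADBE/- → run C
t=18: L0/L1/L2 = CFH/ADBE/- → run C
t=19: L0/L1/L2 = FH/ADBE/- → run F
t=20: L0/L1/L2 = FH/ADBE/- → run F
t=21: L0/L1/L2 = FH/ADBE/- → run F
t=22: L0/L1/L2 = FH/ADBE/- → run F
t=23: L0/L1/L2 = H/ADBEF/- → run H
t=24: L0/L1/L2 = H/ADBEF/- → run H
t=25: L0/L1/L2 = -/ADBEF/- → run A
t=26: L0/L1/L2 = -/ADBEF/- → run A
t=27: L0/L1/L2 = -/ADBEF/- → run A
t=28: L0/L1/L2 = -/ADBEF/- → run A
t=29: L0/L1/L2 = -/DBEF/- → run D
t=30: L0/L1/L2 = -/BEF/- → run B
t=31: L0/L1/L2 = -/BEF/- → run B
t=32: L0/L1/L2 = -/BEF/- → run B
t=33: L0/L1/L2 = -/EF/- → run E
t=34: L0/L1/L2 = -/EF/- → run E
t=35: L0/L1/L2 = -/F/- → run F
t=36: L0/L1/L2 = -/F/- → run F
t=37: L0/L1/L2 = -/F/- → run F
t=38: (idle)
t=39: (idle)
t=40: (idle)
t=41: (idle)
t=42: (idle)
t=43: (idle)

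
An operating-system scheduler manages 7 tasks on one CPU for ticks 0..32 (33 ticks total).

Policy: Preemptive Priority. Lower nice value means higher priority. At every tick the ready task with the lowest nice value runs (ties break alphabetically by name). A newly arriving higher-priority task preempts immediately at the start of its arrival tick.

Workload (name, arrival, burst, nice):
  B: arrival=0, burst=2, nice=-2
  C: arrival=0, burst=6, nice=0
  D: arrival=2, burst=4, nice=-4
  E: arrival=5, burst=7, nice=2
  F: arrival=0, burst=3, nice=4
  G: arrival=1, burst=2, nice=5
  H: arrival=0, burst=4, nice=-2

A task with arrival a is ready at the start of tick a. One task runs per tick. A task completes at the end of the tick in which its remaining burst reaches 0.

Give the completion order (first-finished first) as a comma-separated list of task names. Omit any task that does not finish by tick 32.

t=0: ready={B,C,F,H} → run B
t=1: ready={B,C,F,G,H} → run B
t=2: ready={C,D,F,G,H} → run D
t=3: ready={C,D,F,G,H} → run D
t=4: ready={C,D,F,G,H} → run D
t=5: ready={C,D,E,F,G,H} → run D
t=6: ready={C,E,F,G,H} → run H
t=7: ready={C,E,F,G,H} → run H
t=8: ready={C,E,F,G,H} → run H
t=9: ready={C,E,F,G,H} → run H
t=10: ready={C,E,F,G} → run C
t=11: ready={C,E,F,G} → run C
t=12: ready={C,E,F,G} → run C
t=13: ready={C,E,F,G} → run C
t=14: ready={C,E,F,G} → run C
t=15: ready={C,E,F,G} → run C
t=16: ready={E,F,G} → run E
t=17: ready={E,F,G} → run E
t=18: ready={E,F,G} → run E
t=19: ready={E,F,G} → run E
t=20: ready={E,F,G} → run E
t=21: ready={E,F,G} → run E
t=22: ready={E,F,G} → run E
t=23: ready={F,G} → run F
t=24: ready={F,G} → run F
t=25: ready={F,G} → run F
t=26: ready={G} → run G
t=27: ready={G} → run G
t=28: (idle)
t=29: (idle)
t=30: (idle)
t=31: (idle)
t=32: (idle)

completion order = B, D, H, C, E, F, G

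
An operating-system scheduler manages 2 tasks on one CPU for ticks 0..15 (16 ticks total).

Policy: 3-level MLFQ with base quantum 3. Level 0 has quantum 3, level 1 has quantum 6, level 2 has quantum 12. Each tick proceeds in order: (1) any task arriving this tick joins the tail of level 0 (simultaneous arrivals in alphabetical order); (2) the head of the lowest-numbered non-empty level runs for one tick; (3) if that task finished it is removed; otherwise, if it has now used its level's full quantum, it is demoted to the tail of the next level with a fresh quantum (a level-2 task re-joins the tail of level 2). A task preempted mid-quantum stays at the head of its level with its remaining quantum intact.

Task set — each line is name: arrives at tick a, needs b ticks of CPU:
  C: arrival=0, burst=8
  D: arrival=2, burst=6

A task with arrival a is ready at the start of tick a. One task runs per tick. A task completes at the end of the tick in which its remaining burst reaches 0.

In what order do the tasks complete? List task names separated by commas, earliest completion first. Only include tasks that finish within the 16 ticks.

completion order = C, D

t=0: L0/L1/L2 = C/-/- → run C
t=1: L0/L1/L2 = C/-/- → run C
t=2: L0/L1/L2 = CD/-/- → run C
t=3: L0/L1/L2 = D/C/- → run D
t=4: L0/L1/L2 = D/C/- → run D
t=5: L0/L1/L2 = D/C/- → run D
t=6: L0/L1/L2 = -/CD/- → run C
t=7: L0/L1/L2 = -/CD/- → run C
t=8: L0/L1/L2 = -/CD/- → run C
t=9: L0/L1/L2 = -/CD/- → run C
t=10: L0/L1/L2 = -/CD/- → run C
t=11: L0/L1/L2 = -/D/- → run D
t=12: L0/L1/L2 = -/D/- → run D
t=13: L0/L1/L2 = -/D/- → run D
t=14: (idle)
t=15: (idle)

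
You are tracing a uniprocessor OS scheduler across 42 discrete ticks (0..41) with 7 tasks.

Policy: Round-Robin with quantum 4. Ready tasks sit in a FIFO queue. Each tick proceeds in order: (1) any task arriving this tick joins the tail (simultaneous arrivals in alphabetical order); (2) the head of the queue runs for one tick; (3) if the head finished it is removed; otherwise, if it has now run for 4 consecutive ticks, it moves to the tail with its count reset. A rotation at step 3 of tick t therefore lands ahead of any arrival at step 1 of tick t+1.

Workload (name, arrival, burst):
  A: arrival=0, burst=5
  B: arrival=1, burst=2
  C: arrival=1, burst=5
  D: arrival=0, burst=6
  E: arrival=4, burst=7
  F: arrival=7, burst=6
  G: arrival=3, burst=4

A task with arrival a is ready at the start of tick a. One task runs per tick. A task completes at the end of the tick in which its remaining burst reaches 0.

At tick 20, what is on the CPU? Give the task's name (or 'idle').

running at tick 20 = E

t=0: queue=[A,D] q_used=0 → run A
t=1: queue=[A,D,B,C] q_used=1 → run A
t=2: queue=[A,D,B,C] q_used=2 → run A
t=3: queue=[A,D,B,C,G] q_used=3 → run A
t=4: queue=[D,B,C,G,A,E] q_used=0 → run D
t=5: queue=[D,B,C,G,A,E] q_used=1 → run D
t=6: queue=[D,B,C,G,A,E] q_used=2 → run D
t=7: queue=[D,B,C,G,A,E,F] q_used=3 → run D
t=8: queue=[B,C,G,A,E,F,D] q_used=0 → run B
t=9: queue=[B,C,G,A,E,F,D] q_used=1 → run B
t=10: queue=[C,G,A,E,F,D] q_used=0 → run C
t=11: queue=[C,G,A,E,F,D] q_used=1 → run C
t=12: queue=[C,G,A,E,F,D] q_used=2 → run C
t=13: queue=[C,G,A,E,F,D] q_used=3 → run C
t=14: queue=[G,A,E,F,D,C] q_used=0 → run G
t=15: queue=[G,A,E,F,D,C] q_used=1 → run G
t=16: queue=[G,A,E,F,D,C] q_used=2 → run G
t=17: queue=[G,A,E,F,D,C] q_used=3 → run G
t=18: queue=[A,E,F,D,C] q_used=0 → run A
t=19: queue=[E,F,D,C] q_used=0 → run E
t=20: queue=[E,F,D,C] q_used=1 → run E
t=21: queue=[E,F,D,C] q_used=2 → run E
t=22: queue=[E,F,D,C] q_used=3 → run E
t=23: queue=[F,D,C,E] q_used=0 → run F
t=24: queue=[F,D,C,E] q_used=1 → run F
t=25: queue=[F,D,C,E] q_used=2 → run F
t=26: queue=[F,D,C,E] q_used=3 → run F
t=27: queue=[D,C,E,F] q_used=0 → run D
t=28: queue=[D,C,E,F] q_used=1 → run D
t=29: queue=[C,E,F] q_used=0 → run C
t=30: queue=[E,F] q_used=0 → run E
t=31: queue=[E,F] q_used=1 → run E
t=32: queue=[E,F] q_used=2 → run E
t=33: queue=[F] q_used=0 → run F
t=34: queue=[F] q_used=1 → run F
t=35: (idle)
t=36: (idle)
t=37: (idle)
t=38: (idle)
t=39: (idle)
t=40: (idle)
t=41: (idle)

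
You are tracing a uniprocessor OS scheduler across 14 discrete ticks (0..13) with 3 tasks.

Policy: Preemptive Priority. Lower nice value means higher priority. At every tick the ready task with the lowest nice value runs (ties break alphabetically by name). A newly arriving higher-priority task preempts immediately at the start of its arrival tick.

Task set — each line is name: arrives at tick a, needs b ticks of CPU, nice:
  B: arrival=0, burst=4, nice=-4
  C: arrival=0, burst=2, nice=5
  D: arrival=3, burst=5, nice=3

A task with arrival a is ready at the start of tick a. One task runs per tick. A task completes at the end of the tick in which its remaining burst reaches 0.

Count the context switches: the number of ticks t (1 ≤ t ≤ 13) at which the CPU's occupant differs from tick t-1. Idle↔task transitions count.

t=0: ready={B,C} → run B
t=1: ready={B,C} → run B
t=2: ready={B,C} → run B
t=3: ready={B,C,D} → run B
t=4: ready={C,D} → run D
t=5: ready={C,D} → run D
t=6: ready={C,D} → run D
t=7: ready={C,D} → run D
t=8: ready={C,D} → run D
t=9: ready={C} → run C
t=10: ready={C} → run C
t=11: (idle)
t=12: (idle)
t=13: (idle)

context switches = 3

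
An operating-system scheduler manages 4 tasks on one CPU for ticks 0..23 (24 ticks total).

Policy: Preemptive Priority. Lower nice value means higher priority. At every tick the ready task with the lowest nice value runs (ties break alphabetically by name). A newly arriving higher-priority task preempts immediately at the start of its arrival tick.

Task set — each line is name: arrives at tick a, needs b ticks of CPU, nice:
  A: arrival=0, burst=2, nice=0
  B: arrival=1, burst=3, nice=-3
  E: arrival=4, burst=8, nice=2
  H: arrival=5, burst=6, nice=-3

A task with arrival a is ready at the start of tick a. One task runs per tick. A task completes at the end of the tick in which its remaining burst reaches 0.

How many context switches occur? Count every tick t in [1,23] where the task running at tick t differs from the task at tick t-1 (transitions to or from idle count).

context switches = 5

t=0: ready={A} → run A
t=1: ready={A,B} → run B
t=2: ready={A,B} → run B
t=3: ready={A,B} → run B
t=4: ready={A,E} → run A
t=5: ready={E,H} → run H
t=6: ready={E,H} → run H
t=7: ready={E,H} → run H
t=8: ready={E,H} → run H
t=9: ready={E,H} → run H
t=10: ready={E,H} → run H
t=11: ready={E} → run E
t=12: ready={E} → run E
t=13: ready={E} → run E
t=14: ready={E} → run E
t=15: ready={E} → run E
t=16: ready={E} → run E
t=17: ready={E} → run E
t=18: ready={E} → run E
t=19: (idle)
t=20: (idle)
t=21: (idle)
t=22: (idle)
t=23: (idle)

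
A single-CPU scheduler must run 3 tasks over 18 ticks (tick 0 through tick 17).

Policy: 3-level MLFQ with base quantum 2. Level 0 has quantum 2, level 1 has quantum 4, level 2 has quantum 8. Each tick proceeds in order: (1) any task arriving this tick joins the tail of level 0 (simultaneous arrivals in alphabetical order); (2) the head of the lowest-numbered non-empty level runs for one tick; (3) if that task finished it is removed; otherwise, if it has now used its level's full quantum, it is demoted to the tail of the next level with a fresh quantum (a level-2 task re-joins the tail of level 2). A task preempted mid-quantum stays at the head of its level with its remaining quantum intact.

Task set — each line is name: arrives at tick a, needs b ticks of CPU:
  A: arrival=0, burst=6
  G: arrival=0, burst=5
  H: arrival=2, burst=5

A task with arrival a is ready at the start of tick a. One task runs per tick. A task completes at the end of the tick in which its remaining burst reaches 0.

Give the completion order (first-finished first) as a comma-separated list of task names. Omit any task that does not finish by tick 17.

completion order = A, G, H

t=0: L0/L1/L2 = AG/-/- → run A
t=1: L0/L1/L2 = AG/-/- → run A
t=2: L0/L1/L2 = GH/A/- → run G
t=3: L0/L1/L2 = GH/A/- → run G
t=4: L0/L1/L2 = H/AG/- → run H
t=5: L0/L1/L2 = H/AG/- → run H
t=6: L0/L1/L2 = -/AGH/- → run A
t=7: L0/L1/L2 = -/AGH/- → run A
t=8: L0/L1/L2 = -/AGH/- → run A
t=9: L0/L1/L2 = -/AGH/- → run A
t=10: L0/L1/L2 = -/GH/- → run G
t=11: L0/L1/L2 = -/GH/- → run G
t=12: L0/L1/L2 = -/GH/- → run G
t=13: L0/L1/L2 = -/H/- → run H
t=14: L0/L1/L2 = -/H/- → run H
t=15: L0/L1/L2 = -/H/- → run H
t=16: (idle)
t=17: (idle)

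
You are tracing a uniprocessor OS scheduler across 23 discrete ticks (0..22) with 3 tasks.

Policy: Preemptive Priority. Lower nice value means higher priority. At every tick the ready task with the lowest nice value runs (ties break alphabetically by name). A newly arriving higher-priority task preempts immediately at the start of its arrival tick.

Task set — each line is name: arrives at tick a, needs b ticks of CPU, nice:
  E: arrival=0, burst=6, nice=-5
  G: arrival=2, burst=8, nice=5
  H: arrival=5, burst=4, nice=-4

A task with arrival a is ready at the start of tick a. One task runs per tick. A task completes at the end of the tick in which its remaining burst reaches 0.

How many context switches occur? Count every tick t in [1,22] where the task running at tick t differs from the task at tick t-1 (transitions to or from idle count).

context switches = 3

t=0: ready={E} → run E
t=1: ready={E} → run E
t=2: ready={E,G} → run E
t=3: ready={E,G} → run E
t=4: ready={E,G} → run E
t=5: ready={E,G,H} → run E
t=6: ready={G,H} → run H
t=7: ready={G,H} → run H
t=8: ready={G,H} → run H
t=9: ready={G,H} → run H
t=10: ready={G} → run G
t=11: ready={G} → run G
t=12: ready={G} → run G
t=13: ready={G} → run G
t=14: ready={G} → run G
t=15: ready={G} → run G
t=16: ready={G} → run G
t=17: ready={G} → run G
t=18: (idle)
t=19: (idle)
t=20: (idle)
t=21: (idle)
t=22: (idle)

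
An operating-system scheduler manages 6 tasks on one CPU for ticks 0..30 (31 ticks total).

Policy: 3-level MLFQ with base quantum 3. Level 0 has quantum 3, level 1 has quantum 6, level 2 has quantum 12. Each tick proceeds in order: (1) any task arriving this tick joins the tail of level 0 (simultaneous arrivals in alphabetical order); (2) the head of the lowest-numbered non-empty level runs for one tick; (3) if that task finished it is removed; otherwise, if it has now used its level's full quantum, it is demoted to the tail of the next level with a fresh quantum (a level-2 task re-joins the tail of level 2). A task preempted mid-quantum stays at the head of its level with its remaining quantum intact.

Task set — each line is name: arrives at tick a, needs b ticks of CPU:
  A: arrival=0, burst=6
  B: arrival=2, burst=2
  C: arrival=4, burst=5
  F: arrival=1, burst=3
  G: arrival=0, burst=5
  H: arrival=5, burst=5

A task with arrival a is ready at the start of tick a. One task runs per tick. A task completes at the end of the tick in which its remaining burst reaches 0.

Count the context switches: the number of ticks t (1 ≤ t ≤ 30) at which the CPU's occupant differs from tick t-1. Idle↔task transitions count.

t=0: L0/L1/L2 = AG/-/- → run A
t=1: L0/L1/L2 = AGF/-/- → run A
t=2: L0/L1/L2 = AGFB/-/- → run A
t=3: L0/L1/L2 = GFB/A/- → run G
t=4: L0/L1/L2 = GFBC/A/- → run G
t=5: L0/L1/L2 = GFBCH/A/- → run G
t=6: L0/L1/L2 = FBCH/AG/- → run F
t=7: L0/L1/L2 = FBCH/AG/- → run F
t=8: L0/L1/L2 = FBCH/AG/- → run F
t=9: L0/L1/L2 = BCH/AG/- → run B
t=10: L0/L1/L2 = BCH/AG/- → run B
t=11: L0/L1/L2 = CH/AG/- → run C
t=12: L0/L1/L2 = CH/AG/- → run C
t=13: L0/L1/L2 = CH/AG/- → run C
t=14: L0/L1/L2 = H/AGC/- → run H
t=15: L0/L1/L2 = H/AGC/- → run H
t=16: L0/L1/L2 = H/AGC/- → run H
t=17: L0/L1/L2 = -/AGCH/- → run A
t=18: L0/L1/L2 = -/AGCH/- → run A
t=19: L0/L1/L2 = -/AGCH/- → run A
t=20: L0/L1/L2 = -/GCH/- → run G
t=21: L0/L1/L2 = -/GCH/- → run G
t=22: L0/L1/L2 = -/CH/- → run C
t=23: L0/L1/L2 = -/CH/- → run C
t=24: L0/L1/L2 = -/H/- → run H
t=25: L0/L1/L2 = -/H/- → run H
t=26: (idle)
t=27: (idle)
t=28: (idle)
t=29: (idle)
t=30: (idle)

context switches = 10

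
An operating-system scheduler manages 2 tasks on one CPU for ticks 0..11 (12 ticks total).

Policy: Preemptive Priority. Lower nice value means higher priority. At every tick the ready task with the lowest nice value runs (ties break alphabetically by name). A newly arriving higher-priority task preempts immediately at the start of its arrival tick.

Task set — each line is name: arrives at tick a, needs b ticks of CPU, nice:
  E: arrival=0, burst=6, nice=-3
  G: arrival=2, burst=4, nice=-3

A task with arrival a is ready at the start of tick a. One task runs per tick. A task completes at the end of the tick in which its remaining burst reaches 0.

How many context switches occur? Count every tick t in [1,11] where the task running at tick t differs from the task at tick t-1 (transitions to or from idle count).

context switches = 2

t=0: ready={E} → run E
t=1: ready={E} → run E
t=2: ready={E,G} → run E
t=3: ready={E,G} → run E
t=4: ready={E,G} → run E
t=5: ready={E,G} → run E
t=6: ready={G} → run G
t=7: ready={G} → run G
t=8: ready={G} → run G
t=9: ready={G} → run G
t=10: (idle)
t=11: (idle)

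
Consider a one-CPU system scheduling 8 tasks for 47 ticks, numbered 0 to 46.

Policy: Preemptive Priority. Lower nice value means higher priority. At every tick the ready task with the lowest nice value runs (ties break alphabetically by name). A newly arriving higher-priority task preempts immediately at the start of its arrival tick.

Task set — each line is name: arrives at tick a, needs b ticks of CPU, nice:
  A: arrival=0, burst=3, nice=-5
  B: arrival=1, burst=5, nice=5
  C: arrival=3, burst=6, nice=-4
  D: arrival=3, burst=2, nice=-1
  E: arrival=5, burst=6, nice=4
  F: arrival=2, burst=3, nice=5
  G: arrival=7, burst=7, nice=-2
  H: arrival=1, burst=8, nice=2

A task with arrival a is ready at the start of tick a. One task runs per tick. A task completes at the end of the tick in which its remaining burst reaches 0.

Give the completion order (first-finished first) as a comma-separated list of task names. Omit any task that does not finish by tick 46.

t=0: ready={A} → run A
t=1: ready={A,B,H} → run A
t=2: ready={A,B,F,H} → run A
t=3: ready={B,C,D,F,H} → run C
t=4: ready={B,C,D,F,H} → run C
t=5: ready={B,C,D,E,F,H} → run C
t=6: ready={B,C,D,E,F,H} → run C
t=7: ready={B,C,D,E,F,G,H} → run C
t=8: ready={B,C,D,E,F,G,H} → run C
t=9: ready={B,D,E,F,G,H} → run G
t=10: ready={B,D,E,F,G,H} → run G
t=11: ready={B,D,E,F,G,H} → run G
t=12: ready={B,D,E,F,G,H} → run G
t=13: ready={B,D,E,F,G,H} → run G
t=14: ready={B,D,E,F,G,H} → run G
t=15: ready={B,D,E,F,G,H} → run G
t=16: ready={B,D,E,F,H} → run D
t=17: ready={B,D,E,F,H} → run D
t=18: ready={B,E,F,H} → run H
t=19: ready={B,E,F,H} → run H
t=20: ready={B,E,F,H} → run H
t=21: ready={B,E,F,H} → run H
t=22: ready={B,E,F,H} → run H
t=23: ready={B,E,F,H} → run H
t=24: ready={B,E,F,H} → run H
t=25: ready={B,E,F,H} → run H
t=26: ready={B,E,F} → run E
t=27: ready={B,E,F} → run E
t=28: ready={B,E,F} → run E
t=29: ready={B,E,F} → run E
t=30: ready={B,E,F} → run E
t=31: ready={B,E,F} → run E
t=32: ready={B,F} → run B
t=33: ready={B,F} → run B
t=34: ready={B,F} → run B
t=35: ready={B,F} → run B
t=36: ready={B,F} → run B
t=37: ready={F} → run F
t=38: ready={F} → run F
t=39: ready={F} → run F
t=40: (idle)
t=41: (idle)
t=42: (idle)
t=43: (idle)
t=44: (idle)
t=45: (idle)
t=46: (idle)

completion order = A, C, G, D, H, E, B, F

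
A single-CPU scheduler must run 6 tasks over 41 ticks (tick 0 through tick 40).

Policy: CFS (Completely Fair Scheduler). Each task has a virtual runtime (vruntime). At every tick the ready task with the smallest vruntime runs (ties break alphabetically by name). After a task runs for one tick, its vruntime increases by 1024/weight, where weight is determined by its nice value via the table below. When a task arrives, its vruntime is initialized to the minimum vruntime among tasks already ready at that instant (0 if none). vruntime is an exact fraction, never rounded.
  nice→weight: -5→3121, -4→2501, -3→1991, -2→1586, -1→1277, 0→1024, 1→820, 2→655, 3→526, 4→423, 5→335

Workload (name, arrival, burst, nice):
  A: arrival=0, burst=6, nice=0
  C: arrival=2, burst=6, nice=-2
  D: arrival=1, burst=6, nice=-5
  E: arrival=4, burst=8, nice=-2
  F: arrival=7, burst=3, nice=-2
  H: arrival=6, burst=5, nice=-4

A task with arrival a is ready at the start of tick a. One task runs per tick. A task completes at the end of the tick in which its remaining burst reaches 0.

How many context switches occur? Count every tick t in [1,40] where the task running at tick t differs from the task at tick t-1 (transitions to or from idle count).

t=0: vr[A=0] → run A
t=1: vr[A=1 D=1] → run A
t=2: vr[A=2 C=1 D=1] → run C
t=3: vr[A=2 C=1305/793 D=1] → run D
t=4: vr[A=2 C=1305/793 D=4145/3121 E=4145/3121] → run D
t=5: vr[A=2 C=1305/793 D=5169/3121 E=4145/3121] → run E
t=6: vr[A=2 C=1305/793 D=5169/3121 E=4884937/2474953 H=1305/793] → run C
t=7: vr[A=2 C=1817/793 D=5169/3121 E=4884937/2474953 F=1305/793 H=1305/793] → run F
t=8: vr[A=2 C=1817/793 D=5169/3121 E=4884937/2474953 F=1817/793 H=1305/793] → run H
t=9: vr[A=2 C=1817/793 D=5169/3121 E=4884937/2474953 F=1817/793 H=66817/32513] → run D
t=10: vr[A=2 C=1817/793 D=6193/3121 E=4884937/2474953 F=1817/793 H=66817/32513] → run E
t=11: vr[A=2 C=1817/793 D=6193/3121 E=6482889/2474953 F=1817/793 H=66817/32513] → run D
t=12: vr[A=2 C=1817/793 D=7217/3121 E=6482889/2474953 F=1817/793 H=66817/32513] → run A
t=13: vr[A=3 C=1817/793 D=7217/3121 E=6482889/2474953 F=1817/793 H=66817/32513] → run H
t=14: vr[A=3 C=1817/793 D=7217/3121 E=6482889/2474953 F=1817/793 H=80129/32513] → run C
t=15: vr[A=3 C=2329/793 D=7217/3121 E=6482889/2474953 F=1817/793 H=80129/32513] → run F
t=16: vr[A=3 C=2329/793 D=7217/3121 E=6482889/2474953 F=2329/793 H=80129/32513] → run D
t=17: vr[A=3 C=2329/793 D=8241/3121 E=6482889/2474953 F=2329/793 H=80129/32513] → run H
t=18: vr[A=3 C=2329/793 D=8241/3121 E=6482889/2474953 F=2329/793 H=93441/32513] → run E
t=19: vr[A=3 C=2329/793 D=8241/3121 E=8080841/2474953 F=2329/793 H=93441/32513] → run D
t=20: vr[A=3 C=2329/793 E=8080841/2474953 F=2329/793 H=93441/32513] → run H
t=21: vr[A=3 C=2329/793 E=8080841/2474953 F=2329/793 H=106753/32513] → run C
t=22: vr[A=3 C=2841/793 E=8080841/2474953 F=2329/793 H=106753/32513] → run F
t=23: vr[A=3 C=2841/793 E=8080841/2474953 H=106753/32513] → run A
t=24: vr[A=4 C=2841/793 E=8080841/2474953 H=106753/32513] → run E
t=25: vr[A=4 C=2841/793 E=9678793/2474953 H=106753/32513] → run H
t=26: vr[A=4 C=2841/793 E=9678793/2474953] → run C
t=27: vr[A=4 C=3353/793 E=9678793/2474953] → run E
t=28: vr[A=4 C=3353/793 E=11276745/2474953] → run A
t=29: vr[A=5 C=3353/793 E=11276745/2474953] → run C
t=30: vr[A=5 E=11276745/2474953] → run E
t=31: vr[A=5 E=12874697/2474953] → run A
t=32: vr[E=12874697/2474953] → run E
t=33: vr[E=14472649/2474953] → run E
t=34: (idle)
t=35: (idle)
t=36: (idle)
t=37: (idle)
t=38: (idle)
t=39: (idle)
t=40: (idle)

context switches = 31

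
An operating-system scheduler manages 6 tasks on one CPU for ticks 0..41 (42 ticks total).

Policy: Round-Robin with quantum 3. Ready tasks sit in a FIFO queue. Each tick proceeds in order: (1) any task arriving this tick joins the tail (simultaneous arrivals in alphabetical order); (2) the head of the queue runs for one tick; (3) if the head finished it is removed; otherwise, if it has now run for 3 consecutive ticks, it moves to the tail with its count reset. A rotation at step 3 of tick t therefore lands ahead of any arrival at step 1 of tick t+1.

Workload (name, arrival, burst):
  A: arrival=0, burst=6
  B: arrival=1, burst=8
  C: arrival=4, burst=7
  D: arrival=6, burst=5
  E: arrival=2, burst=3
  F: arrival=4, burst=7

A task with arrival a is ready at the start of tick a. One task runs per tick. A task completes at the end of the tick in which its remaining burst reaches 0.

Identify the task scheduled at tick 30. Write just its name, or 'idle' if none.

running at tick 30 = B

t=0: queue=[A] q_used=0 → run A
t=1: queue=[A,B] q_used=1 → run A
t=2: queue=[A,B,E] q_used=2 → run A
t=3: queue=[B,E,A] q_used=0 → run B
t=4: queue=[B,E,A,C,F] q_used=1 → run B
t=5: queue=[B,E,A,C,F] q_used=2 → run B
t=6: queue=[E,A,C,F,B,D] q_used=0 → run E
t=7: queue=[E,A,C,F,B,D] q_used=1 → run E
t=8: queue=[E,A,C,F,B,D] q_used=2 → run E
t=9: queue=[A,C,F,B,D] q_used=0 → run A
t=10: queue=[A,C,F,B,D] q_used=1 → run A
t=11: queue=[A,C,F,B,D] q_used=2 → run A
t=12: queue=[C,F,B,D] q_used=0 → run C
t=13: queue=[C,F,B,D] q_used=1 → run C
t=14: queue=[C,F,B,D] q_used=2 → run C
t=15: queue=[F,B,D,C] q_used=0 → run F
t=16: queue=[F,B,D,C] q_used=1 → run F
t=17: queue=[F,B,D,C] q_used=2 → run F
t=18: queue=[B,D,C,F] q_used=0 → run B
t=19: queue=[B,D,C,F] q_used=1 → run B
t=20: queue=[B,D,C,F] q_used=2 → run B
t=21: queue=[D,C,F,B] q_used=0 → run D
t=22: queue=[D,C,F,B] q_used=1 → run D
t=23: queue=[D,C,F,B] q_used=2 → run D
t=24: queue=[C,F,B,D] q_used=0 → run C
t=25: queue=[C,F,B,D] q_used=1 → run C
t=26: queue=[C,F,B,D] q_used=2 → run C
t=27: queue=[F,B,D,C] q_used=0 → run F
t=28: queue=[F,B,D,C] q_used=1 → run F
t=29: queue=[F,B,D,C] q_used=2 → run F
t=30: queue=[B,D,C,F] q_used=0 → run B
t=31: queue=[B,D,C,F] q_used=1 → run B
t=32: queue=[D,C,F] q_used=0 → run D
t=33: queue=[D,C,F] q_used=1 → run D
t=34: queue=[C,F] q_used=0 → run C
t=35: queue=[F] q_used=0 → run F
t=36: (idle)
t=37: (idle)
t=38: (idle)
t=39: (idle)
t=40: (idle)
t=41: (idle)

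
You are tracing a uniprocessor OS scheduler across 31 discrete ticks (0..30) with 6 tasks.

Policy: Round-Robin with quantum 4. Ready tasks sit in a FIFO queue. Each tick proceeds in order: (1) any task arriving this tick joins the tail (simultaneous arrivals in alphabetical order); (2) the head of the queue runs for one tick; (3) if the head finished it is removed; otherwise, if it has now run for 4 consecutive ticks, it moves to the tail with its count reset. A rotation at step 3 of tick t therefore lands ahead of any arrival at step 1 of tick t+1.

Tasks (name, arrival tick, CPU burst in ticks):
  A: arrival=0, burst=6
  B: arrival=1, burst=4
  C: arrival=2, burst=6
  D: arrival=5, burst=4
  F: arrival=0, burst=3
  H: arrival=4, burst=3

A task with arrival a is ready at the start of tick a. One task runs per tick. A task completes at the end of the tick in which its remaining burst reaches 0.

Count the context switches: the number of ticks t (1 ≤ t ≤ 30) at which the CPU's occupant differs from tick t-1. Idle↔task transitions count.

t=0: queue=[A,F] q_used=0 → run A
t=1: queue=[A,F,B] q_used=1 → run A
t=2: queue=[A,F,B,C] q_used=2 → run A
t=3: queue=[A,F,B,C] q_used=3 → run A
t=4: queue=[F,B,C,A,H] q_used=0 → run F
t=5: queue=[F,B,C,A,H,D] q_used=1 → run F
t=6: queue=[F,B,C,A,H,D] q_used=2 → run F
t=7: queue=[B,C,A,H,D] q_used=0 → run B
t=8: queue=[B,C,A,H,D] q_used=1 → run B
t=9: queue=[B,C,A,H,D] q_used=2 → run B
t=10: queue=[B,C,A,H,D] q_used=3 → run B
t=11: queue=[C,A,H,D] q_used=0 → run C
t=12: queue=[C,A,H,D] q_used=1 → run C
t=13: queue=[C,A,H,D] q_used=2 → run C
t=14: queue=[C,A,H,D] q_used=3 → run C
t=15: queue=[A,H,D,C] q_used=0 → run A
t=16: queue=[A,H,D,C] q_used=1 → run A
t=17: queue=[H,D,C] q_used=0 → run H
t=18: queue=[H,D,C] q_used=1 → run H
t=19: queue=[H,D,C] q_used=2 → run H
t=20: queue=[D,C] q_used=0 → run D
t=21: queue=[D,C] q_used=1 → run D
t=22: queue=[D,C] q_used=2 → run D
t=23: queue=[D,C] q_used=3 → run D
t=24: queue=[C] q_used=0 → run C
t=25: queue=[C] q_used=1 → run C
t=26: (idle)
t=27: (idle)
t=28: (idle)
t=29: (idle)
t=30: (idle)

context switches = 8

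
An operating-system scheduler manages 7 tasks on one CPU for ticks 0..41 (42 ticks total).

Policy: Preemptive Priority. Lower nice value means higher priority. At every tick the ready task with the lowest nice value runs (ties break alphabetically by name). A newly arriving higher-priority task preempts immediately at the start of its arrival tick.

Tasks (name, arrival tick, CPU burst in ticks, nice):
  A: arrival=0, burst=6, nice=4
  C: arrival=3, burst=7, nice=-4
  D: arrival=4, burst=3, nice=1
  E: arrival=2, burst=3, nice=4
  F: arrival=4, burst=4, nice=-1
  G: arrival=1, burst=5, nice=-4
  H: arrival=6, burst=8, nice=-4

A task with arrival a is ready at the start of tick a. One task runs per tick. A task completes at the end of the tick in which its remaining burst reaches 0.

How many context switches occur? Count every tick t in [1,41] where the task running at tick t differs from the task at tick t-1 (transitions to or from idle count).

context switches = 9

t=0: ready={A} → run A
t=1: ready={A,G} → run G
t=2: ready={A,E,G} → run G
t=3: ready={A,C,E,G} → run C
t=4: ready={A,C,D,E,F,G} → run C
t=5: ready={A,C,D,E,F,G} → run C
t=6: ready={A,C,D,E,F,G,H} → run C
t=7: ready={A,C,D,E,F,G,H} → run C
t=8: ready={A,C,D,E,F,G,H} → run C
t=9: ready={A,C,D,E,F,G,H} → run C
t=10: ready={A,D,E,F,G,H} → run G
t=11: ready={A,D,E,F,G,H} → run G
t=12: ready={A,D,E,F,G,H} → run G
t=13: ready={A,D,E,F,H} → run H
t=14: ready={A,D,E,F,H} → run H
t=15: ready={A,D,E,F,H} → run H
t=16: ready={A,D,E,F,H} → run H
t=17: ready={A,D,E,F,H} → run H
t=18: ready={A,D,E,F,H} → run H
t=19: ready={A,D,E,F,H} → run H
t=20: ready={A,D,E,F,H} → run H
t=21: ready={A,D,E,F} → run F
t=22: ready={A,D,E,F} → run F
t=23: ready={A,D,E,F} → run F
t=24: ready={A,D,E,F} → run F
t=25: ready={A,D,E} → run D
t=26: ready={A,D,E} → run D
t=27: ready={A,D,E} → run D
t=28: ready={A,E} → run A
t=29: ready={A,E} → run A
t=30: ready={A,E} → run A
t=31: ready={A,E} → run A
t=32: ready={A,E} → run A
t=33: ready={E} → run E
t=34: ready={E} → run E
t=35: ready={E} → run E
t=36: (idle)
t=37: (idle)
t=38: (idle)
t=39: (idle)
t=40: (idle)
t=41: (idle)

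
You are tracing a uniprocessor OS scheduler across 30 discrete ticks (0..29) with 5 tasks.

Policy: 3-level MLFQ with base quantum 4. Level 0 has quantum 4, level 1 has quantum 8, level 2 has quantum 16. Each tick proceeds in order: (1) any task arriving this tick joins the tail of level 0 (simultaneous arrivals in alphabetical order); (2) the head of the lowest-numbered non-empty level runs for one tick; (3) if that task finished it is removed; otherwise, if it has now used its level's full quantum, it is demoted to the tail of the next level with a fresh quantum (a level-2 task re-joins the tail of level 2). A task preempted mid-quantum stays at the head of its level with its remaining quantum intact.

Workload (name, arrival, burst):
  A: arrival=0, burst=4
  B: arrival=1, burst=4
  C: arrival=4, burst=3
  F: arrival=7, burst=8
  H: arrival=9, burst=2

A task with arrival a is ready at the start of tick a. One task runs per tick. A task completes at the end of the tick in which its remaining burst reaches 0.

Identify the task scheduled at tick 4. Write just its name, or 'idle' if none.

t=0: L0/L1/L2 = A/-/- → run A
t=1: L0/L1/L2 = AB/-/- → run A
t=2: L0/L1/L2 = AB/-/- → run A
t=3: L0/L1/L2 = AB/-/- → run A
t=4: L0/L1/L2 = BC/-/- → run B
t=5: L0/L1/L2 = BC/-/- → run B
t=6: L0/L1/L2 = BC/-/- → run B
t=7: L0/L1/L2 = BCF/-/- → run B
t=8: L0/L1/L2 = CF/-/- → run C
t=9: L0/L1/L2 = CFH/-/- → run C
t=10: L0/L1/L2 = CFH/-/- → run C
t=11: L0/L1/L2 = FH/-/- → run F
t=12: L0/L1/L2 = FH/-/- → run F
t=13: L0/L1/L2 = FH/-/- → run F
t=14: L0/L1/L2 = FH/-/- → run F
t=15: L0/L1/L2 = H/F/- → run H
t=16: L0/L1/L2 = H/F/- → run H
t=17: L0/L1/L2 = -/F/- → run F
t=18: L0/L1/L2 = -/F/- → run F
t=19: L0/L1/L2 = -/F/- → run F
t=20: L0/L1/L2 = -/F/- → run F
t=21: (idle)
t=22: (idle)
t=23: (idle)
t=24: (idle)
t=25: (idle)
t=26: (idle)
t=27: (idle)
t=28: (idle)
t=29: (idle)

running at tick 4 = B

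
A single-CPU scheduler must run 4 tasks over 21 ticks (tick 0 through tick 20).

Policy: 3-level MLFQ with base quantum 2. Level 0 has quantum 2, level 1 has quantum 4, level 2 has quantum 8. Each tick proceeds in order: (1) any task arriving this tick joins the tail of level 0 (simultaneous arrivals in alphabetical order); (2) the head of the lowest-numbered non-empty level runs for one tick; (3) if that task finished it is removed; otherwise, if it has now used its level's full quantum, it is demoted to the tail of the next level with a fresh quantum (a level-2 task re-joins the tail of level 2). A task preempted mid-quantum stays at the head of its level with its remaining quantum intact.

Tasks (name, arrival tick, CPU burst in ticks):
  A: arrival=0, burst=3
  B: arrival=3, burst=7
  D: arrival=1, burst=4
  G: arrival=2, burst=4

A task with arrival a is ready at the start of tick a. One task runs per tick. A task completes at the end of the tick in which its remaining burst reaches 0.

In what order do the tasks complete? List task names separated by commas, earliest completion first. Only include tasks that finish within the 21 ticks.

t=0: L0/L1/L2 = A/-/- → run A
t=1: L0/L1/L2 = AD/-/- → run A
t=2: L0/L1/L2 = DG/A/- → run D
t=3: L0/L1/L2 = DGB/A/- → run D
t=4: L0/L1/L2 = GB/AD/- → run G
t=5: L0/L1/L2 = GB/AD/- → run G
t=6: L0/L1/L2 = B/ADG/- → run B
t=7: L0/L1/L2 = B/ADG/- → run B
t=8: L0/L1/L2 = -/ADGB/- → run A
t=9: L0/L1/L2 = -/DGB/- → run D
t=10: L0/L1/L2 = -/DGB/- → run D
t=11: L0/L1/L2 = -/GB/- → run G
t=12: L0/L1/L2 = -/GB/- → run G
t=13: L0/L1/L2 = -/B/- → run B
t=14: L0/L1/L2 = -/B/- → run B
t=15: L0/L1/L2 = -/B/- → run B
t=16: L0/L1/L2 = -/B/- → run B
t=17: L0/L1/L2 = -/-/B → run B
t=18: (idle)
t=19: (idle)
t=20: (idle)

completion order = A, D, G, B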